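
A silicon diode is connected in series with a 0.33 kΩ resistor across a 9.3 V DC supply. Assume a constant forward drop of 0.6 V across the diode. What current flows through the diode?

KVL around the loop: 9.3 = V_D + I·R = 0.6 + I × 0.33 kΩ.
So I = (9.3 − 0.6) / 0.33 kΩ = 8.7 / 0.33 = 26.4 mA.

I ≈ 26 mA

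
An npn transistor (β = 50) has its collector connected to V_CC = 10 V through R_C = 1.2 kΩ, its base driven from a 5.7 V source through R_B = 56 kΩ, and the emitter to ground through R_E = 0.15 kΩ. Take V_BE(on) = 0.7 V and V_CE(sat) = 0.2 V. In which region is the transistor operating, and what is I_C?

active; I_C ≈ 3.9 mA

Assume active. Base-emitter loop: I_B = (V_BB − V_BE)/(R_B + (β+1)R_E) = (5.7 − 0.7)/(56 + 51×0.15) = 0.0786 mA.
I_C = β·I_B = 50×0.0786 = 3.93 mA.
V_CE = V_CC − I_C·R_C − I_E·R_E = 10 − 3.93×1.2 − 4.01×0.15 = 4.69 V > V_CE(sat), so the active-region assumption holds.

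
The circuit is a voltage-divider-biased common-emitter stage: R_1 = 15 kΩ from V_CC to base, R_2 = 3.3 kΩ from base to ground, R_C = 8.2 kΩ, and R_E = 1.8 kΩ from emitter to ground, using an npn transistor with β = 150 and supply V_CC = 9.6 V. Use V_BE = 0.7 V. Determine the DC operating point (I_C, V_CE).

Thevenize the base divider: V_Th = V_CC·R_2/(R_1+R_2) = 9.6×3.3/18.3 = 1.73 V, R_Th = R_1‖R_2 = 2.7 kΩ.
Base-emitter loop: V_Th = I_B·R_Th + V_BE + (β+1)I_B·R_E, so I_B = (1.73 − 0.7) / (2.7 + 151×1.8) = 0.00376 mA.
I_C = β·I_B = 150×0.00376 = 0.563 mA, and I_E = (β+1)I_B = 0.567 mA.
V_CE = V_CC − I_C·R_C − I_E·R_E = 9.6 − 0.563×8.2 − 0.567×1.8 = 3.96 V.
V_CE = 3.96 V > 0.2 V confirms active-region operation.

I_C ≈ 0.56 mA, V_CE ≈ 4 V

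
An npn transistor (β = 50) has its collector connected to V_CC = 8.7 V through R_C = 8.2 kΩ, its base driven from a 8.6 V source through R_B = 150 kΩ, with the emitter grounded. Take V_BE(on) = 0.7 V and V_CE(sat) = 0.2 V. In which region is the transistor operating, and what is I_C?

Assume active: I_B = (8.6 − 0.7)/150 = 0.0527 mA, giving I_C = β·I_B = 2.63 mA.
But then V_CE = 8.7 − 2.63×8.2 = -12.9 V < V_CE(sat) = 0.2 V — impossible in the active region.
So the transistor is saturated. With V_CE = 0.2 V, I_C = (V_CC − 0.2)/R_C = 8.5/8.2 = 1.04 mA.
Check: β·I_B = 2.63 mA > I_C = 1.04 mA, confirming saturation.

saturation; I_C ≈ 1 mA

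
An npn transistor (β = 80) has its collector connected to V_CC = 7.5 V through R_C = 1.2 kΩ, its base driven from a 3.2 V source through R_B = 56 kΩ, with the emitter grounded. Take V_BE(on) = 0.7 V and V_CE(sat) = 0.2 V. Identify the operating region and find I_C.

active; I_C ≈ 3.6 mA

Assume active. Base-emitter loop: I_B = (V_BB − V_BE)/R_B = (3.2 − 0.7)/56 = 0.0446 mA.
I_C = β·I_B = 80×0.0446 = 3.57 mA.
V_CE = V_CC − I_C·R_C = 7.5 − 3.57×1.2 = 3.21 V > V_CE(sat), so the active-region assumption holds.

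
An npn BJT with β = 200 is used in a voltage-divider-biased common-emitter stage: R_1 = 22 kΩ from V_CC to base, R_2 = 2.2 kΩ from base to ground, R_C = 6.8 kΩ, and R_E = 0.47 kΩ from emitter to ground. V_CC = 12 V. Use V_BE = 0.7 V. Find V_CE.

V_CE ≈ 6.1 V

Thevenize the base divider: V_Th = V_CC·R_2/(R_1+R_2) = 12×2.2/24.2 = 1.09 V, R_Th = R_1‖R_2 = 2 kΩ.
Base-emitter loop: V_Th = I_B·R_Th + V_BE + (β+1)I_B·R_E, so I_B = (1.09 − 0.7) / (2 + 201×0.47) = 0.00405 mA.
I_C = β·I_B = 200×0.00405 = 0.81 mA, and I_E = (β+1)I_B = 0.814 mA.
V_CE = V_CC − I_C·R_C − I_E·R_E = 12 − 0.81×6.8 − 0.814×0.47 = 6.11 V.
V_CE = 6.11 V > 0.2 V confirms active-region operation.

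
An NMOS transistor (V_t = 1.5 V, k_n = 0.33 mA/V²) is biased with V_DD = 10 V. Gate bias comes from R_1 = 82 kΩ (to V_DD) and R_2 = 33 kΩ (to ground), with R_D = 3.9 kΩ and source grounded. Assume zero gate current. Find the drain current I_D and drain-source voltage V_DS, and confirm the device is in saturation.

V_G = V_DD·R_2/(R_1+R_2) = 10×33/115 = 2.87 V. With the source grounded, V_GS = V_G = 2.87 V.
Assume saturation: I_D = (k_n/2)(V_GS − V_t)² = (0.33/2)×(2.87 − 1.5)² = 0.165×1.37² = 0.309 mA.
V_DS = V_DD − I_D·R_D = 10 − 0.309×3.9 = 8.79 V.
Saturation requires V_DS ≥ V_GS − V_t = 1.37 V; 8.79 ≥ 1.37 ✓.

I_D ≈ 0.31 mA, V_DS ≈ 8.8 V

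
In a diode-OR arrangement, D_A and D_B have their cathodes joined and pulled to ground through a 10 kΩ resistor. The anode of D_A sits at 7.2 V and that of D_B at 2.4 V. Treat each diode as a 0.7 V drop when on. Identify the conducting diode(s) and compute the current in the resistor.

Only D_A conducts; I_R ≈ 0.65 mA

Assume both conduct. Then node N would need to be at both 7.2−0.7 = 6.5 V and 2.4−0.7 = 1.7 V, which is impossible.
Assume only D_A conducts: V_N = 7.2 − 0.7 = 6.5 V, so I_R = 6.5/10 = 0.65 mA.
Check D_B: its anode-to-cathode voltage is 2.4 − 6.5 = -4.1 V < 0.7 V, so it is off. The assumption is consistent.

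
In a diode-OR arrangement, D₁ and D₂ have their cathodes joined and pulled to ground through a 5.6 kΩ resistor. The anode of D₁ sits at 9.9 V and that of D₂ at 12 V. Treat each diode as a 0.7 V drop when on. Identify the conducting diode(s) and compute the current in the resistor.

Only D₂ conducts; I_R ≈ 2 mA

Assume both conduct. Then node N would need to be at both 9.9−0.7 = 9.2 V and 12−0.7 = 11.3 V, which is impossible.
Assume only D₂ conducts: V_N = 12 − 0.7 = 11.3 V, so I_R = 11.3/5.6 = 2.02 mA.
Check D₁: its anode-to-cathode voltage is 9.9 − 11.3 = -1.4 V < 0.7 V, so it is off. The assumption is consistent.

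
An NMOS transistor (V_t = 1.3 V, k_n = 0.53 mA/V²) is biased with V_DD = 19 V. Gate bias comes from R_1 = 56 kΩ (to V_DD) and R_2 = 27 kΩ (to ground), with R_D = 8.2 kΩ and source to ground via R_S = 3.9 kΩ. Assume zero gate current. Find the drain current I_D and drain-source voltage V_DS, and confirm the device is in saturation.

V_G = V_DD·R_2/(R_1+R_2) = 19×27/83 = 6.18 V.
Assume saturation: I_D = (k_n/2)(V_GS − V_t)² with V_GS = V_G − I_D·R_S = 6.18 − 3.9·I_D.
Substituting gives 4.03·I_D² − 11.1·I_D + 6.31 = 0, with roots I_D = 0.805 or 1.95 mA.
The root I_D = 1.95 mA gives V_GS = -1.41 V ≤ V_t, so take I_D = 0.805 mA.
Then V_GS = 3.04 V and V_DS = V_DD − I_D(R_D+R_S) = 19 − 0.805×12.1 = 9.26 V.
Saturation requires V_DS ≥ V_GS − V_t = 1.74 V; 9.26 ≥ 1.74 ✓.

I_D ≈ 0.8 mA, V_DS ≈ 9.3 V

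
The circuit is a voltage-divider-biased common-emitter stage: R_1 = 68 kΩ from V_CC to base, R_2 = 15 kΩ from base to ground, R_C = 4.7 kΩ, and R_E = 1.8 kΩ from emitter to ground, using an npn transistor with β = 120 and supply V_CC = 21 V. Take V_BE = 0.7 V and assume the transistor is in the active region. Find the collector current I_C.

I_C ≈ 1.6 mA

Thevenize the base divider: V_Th = V_CC·R_2/(R_1+R_2) = 21×15/83 = 3.8 V, R_Th = R_1‖R_2 = 12.3 kΩ.
Base-emitter loop: V_Th = I_B·R_Th + V_BE + (β+1)I_B·R_E, so I_B = (3.8 − 0.7) / (12.3 + 121×1.8) = 0.0135 mA.
I_C = β·I_B = 120×0.0135 = 1.61 mA, and I_E = (β+1)I_B = 1.63 mA.
V_CE = V_CC − I_C·R_C − I_E·R_E = 21 − 1.61×4.7 − 1.63×1.8 = 10.5 V.
V_CE = 10.5 V > 0.2 V confirms active-region operation.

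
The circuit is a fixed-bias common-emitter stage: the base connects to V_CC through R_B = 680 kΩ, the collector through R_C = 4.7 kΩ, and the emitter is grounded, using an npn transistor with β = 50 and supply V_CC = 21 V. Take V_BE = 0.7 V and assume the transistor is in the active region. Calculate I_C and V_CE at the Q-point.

I_C ≈ 1.5 mA, V_CE ≈ 14 V

Base loop: V_CC = I_B·R_B + V_BE, so I_B = (21 − 0.7)/680 kΩ = 0.0299 mA.
In the active region I_C = β·I_B = 50 × 0.0299 = 1.49 mA.
Collector loop: V_CE = V_CC − I_C·R_C = 21 − 1.49×4.7 = 14 V.
Since V_CE = 14 V > V_CE(sat) ≈ 0.2 V, the transistor is in the active region as assumed.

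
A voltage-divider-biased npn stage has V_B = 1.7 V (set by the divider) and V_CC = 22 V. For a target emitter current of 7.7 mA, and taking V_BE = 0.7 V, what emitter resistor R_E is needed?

R_E ≈ 0.13 kΩ

V_E = V_B − V_BE = 1.7 − 0.7 = 1 V.
R_E = V_E / I_E = 1 / 7.7 = 0.13 kΩ.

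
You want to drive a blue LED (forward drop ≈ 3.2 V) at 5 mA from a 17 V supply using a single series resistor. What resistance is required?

The resistor drops V_S − V_D = 17 − 3.2 = 13.8 V at 5 mA.
R = 13.8 V / 5 mA = 2.76 kΩ.

R ≈ 2.8 kΩ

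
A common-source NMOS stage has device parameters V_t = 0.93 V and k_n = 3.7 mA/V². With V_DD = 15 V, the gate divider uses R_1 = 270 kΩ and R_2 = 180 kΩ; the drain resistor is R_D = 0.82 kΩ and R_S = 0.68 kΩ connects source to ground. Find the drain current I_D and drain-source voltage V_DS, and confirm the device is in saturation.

V_G = V_DD·R_2/(R_1+R_2) = 15×180/450 = 6 V.
Assume saturation: I_D = (k_n/2)(V_GS − V_t)² with V_GS = V_G − I_D·R_S = 6 − 0.68·I_D.
Substituting gives 0.855·I_D² − 13.8·I_D + 47.6 = 0, with roots I_D = 5.03 or 11 mA.
The root I_D = 11 mA gives V_GS = -1.51 V ≤ V_t, so take I_D = 5.03 mA.
Then V_GS = 2.58 V and V_DS = V_DD − I_D(R_D+R_S) = 15 − 5.03×1.5 = 7.45 V.
Saturation requires V_DS ≥ V_GS − V_t = 1.65 V; 7.45 ≥ 1.65 ✓.

I_D ≈ 5 mA, V_DS ≈ 7.5 V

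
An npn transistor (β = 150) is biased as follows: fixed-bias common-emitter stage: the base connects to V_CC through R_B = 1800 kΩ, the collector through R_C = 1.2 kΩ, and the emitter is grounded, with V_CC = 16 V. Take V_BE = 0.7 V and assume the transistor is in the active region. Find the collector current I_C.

Base loop: V_CC = I_B·R_B + V_BE, so I_B = (16 − 0.7)/1800 kΩ = 0.0085 mA.
In the active region I_C = β·I_B = 150 × 0.0085 = 1.28 mA.
Collector loop: V_CE = V_CC − I_C·R_C = 16 − 1.28×1.2 = 14.5 V.
Since V_CE = 14.5 V > V_CE(sat) ≈ 0.2 V, the transistor is in the active region as assumed.

I_C ≈ 1.3 mA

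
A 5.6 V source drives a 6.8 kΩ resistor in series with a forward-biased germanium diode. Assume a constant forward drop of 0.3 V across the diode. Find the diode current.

KVL around the loop: 5.6 = V_D + I·R = 0.3 + I × 6.8 kΩ.
So I = (5.6 − 0.3) / 6.8 kΩ = 5.3 / 6.8 = 0.779 mA.

I ≈ 0.78 mA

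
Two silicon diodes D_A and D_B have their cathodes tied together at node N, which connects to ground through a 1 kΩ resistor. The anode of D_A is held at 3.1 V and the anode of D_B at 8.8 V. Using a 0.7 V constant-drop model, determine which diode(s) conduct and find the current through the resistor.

Only D_B conducts; I_R ≈ 8.1 mA

Assume both conduct. Then node N would need to be at both 3.1−0.7 = 2.4 V and 8.8−0.7 = 8.1 V, which is impossible.
Assume only D_B conducts: V_N = 8.8 − 0.7 = 8.1 V, so I_R = 8.1/1 = 8.1 mA.
Check D_A: its anode-to-cathode voltage is 3.1 − 8.1 = -5 V < 0.7 V, so it is off. The assumption is consistent.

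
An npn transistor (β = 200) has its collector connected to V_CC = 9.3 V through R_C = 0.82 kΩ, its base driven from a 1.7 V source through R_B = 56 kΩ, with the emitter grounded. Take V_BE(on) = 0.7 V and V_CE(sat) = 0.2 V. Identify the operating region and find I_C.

Assume active. Base-emitter loop: I_B = (V_BB − V_BE)/R_B = (1.7 − 0.7)/56 = 0.0179 mA.
I_C = β·I_B = 200×0.0179 = 3.57 mA.
V_CE = V_CC − I_C·R_C = 9.3 − 3.57×0.82 = 6.37 V > V_CE(sat), so the active-region assumption holds.

active; I_C ≈ 3.6 mA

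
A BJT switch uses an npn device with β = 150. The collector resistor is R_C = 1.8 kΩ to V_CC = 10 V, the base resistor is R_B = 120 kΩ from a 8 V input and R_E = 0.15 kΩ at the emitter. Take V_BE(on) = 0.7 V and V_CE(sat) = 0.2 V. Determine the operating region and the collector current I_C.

Assume active: I_B = (8 − 0.7)/(120 + 151×0.15) = 0.0512 mA, I_C = β·I_B = 7.68 mA.
Then V_CE = 10 − 7.68×1.8 − 7.73×0.15 = -4.98 V < 0.2 V — the active assumption fails.
Re-solve with V_CE = 0.2 V. KCL at the emitter: V_E/R_E = (V_BB−0.7−V_E)/R_B + (V_CC−0.2−V_E)/R_C, giving V_E = 0.761 V.
I_C = (V_CC − 0.2 − V_E)/R_C = (9.8 − 0.761)/1.8 = 5.02 mA.
Check: I_B = (7.3 − 0.761)/120 = 0.0545 mA, and β·I_B = 8.17 mA > I_C, confirming saturation.

saturation; I_C ≈ 5 mA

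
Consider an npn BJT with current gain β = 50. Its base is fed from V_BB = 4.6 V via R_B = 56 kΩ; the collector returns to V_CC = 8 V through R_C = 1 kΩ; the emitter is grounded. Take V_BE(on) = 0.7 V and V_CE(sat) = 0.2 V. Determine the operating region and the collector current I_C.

Assume active. Base-emitter loop: I_B = (V_BB − V_BE)/R_B = (4.6 − 0.7)/56 = 0.0696 mA.
I_C = β·I_B = 50×0.0696 = 3.48 mA.
V_CE = V_CC − I_C·R_C = 8 − 3.48×1 = 4.52 V > V_CE(sat), so the active-region assumption holds.

active; I_C ≈ 3.5 mA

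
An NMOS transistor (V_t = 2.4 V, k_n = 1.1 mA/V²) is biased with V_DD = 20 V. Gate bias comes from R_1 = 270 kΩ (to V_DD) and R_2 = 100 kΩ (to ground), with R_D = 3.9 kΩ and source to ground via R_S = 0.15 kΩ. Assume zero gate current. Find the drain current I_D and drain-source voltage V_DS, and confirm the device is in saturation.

I_D ≈ 3.4 mA, V_DS ≈ 6.2 V

V_G = V_DD·R_2/(R_1+R_2) = 20×100/370 = 5.41 V.
Assume saturation: I_D = (k_n/2)(V_GS − V_t)² with V_GS = V_G − I_D·R_S = 5.41 − 0.15·I_D.
Substituting gives 0.0124·I_D² − 1.5·I_D + 4.97 = 0, with roots I_D = 3.42 or 117 mA.
The root I_D = 117 mA gives V_GS = -12.2 V ≤ V_t, so take I_D = 3.42 mA.
Then V_GS = 4.89 V and V_DS = V_DD − I_D(R_D+R_S) = 20 − 3.42×4.05 = 6.16 V.
Saturation requires V_DS ≥ V_GS − V_t = 2.49 V; 6.16 ≥ 2.49 ✓.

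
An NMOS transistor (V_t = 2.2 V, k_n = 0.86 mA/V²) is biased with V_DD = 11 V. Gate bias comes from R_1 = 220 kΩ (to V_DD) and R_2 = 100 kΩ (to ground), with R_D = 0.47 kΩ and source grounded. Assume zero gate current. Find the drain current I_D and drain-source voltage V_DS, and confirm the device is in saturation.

V_G = V_DD·R_2/(R_1+R_2) = 11×100/320 = 3.44 V. With the source grounded, V_GS = V_G = 3.44 V.
Assume saturation: I_D = (k_n/2)(V_GS − V_t)² = (0.86/2)×(3.44 − 2.2)² = 0.43×1.24² = 0.659 mA.
V_DS = V_DD − I_D·R_D = 11 − 0.659×0.47 = 10.7 V.
Saturation requires V_DS ≥ V_GS − V_t = 1.24 V; 10.7 ≥ 1.24 ✓.

I_D ≈ 0.66 mA, V_DS ≈ 11 V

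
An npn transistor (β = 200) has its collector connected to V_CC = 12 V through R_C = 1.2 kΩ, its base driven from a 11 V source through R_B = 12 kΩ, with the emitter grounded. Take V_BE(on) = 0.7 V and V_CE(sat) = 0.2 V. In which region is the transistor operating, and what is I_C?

Assume active: I_B = (11 − 0.7)/12 = 0.858 mA, giving I_C = β·I_B = 172 mA.
But then V_CE = 12 − 172×1.2 = -194 V < V_CE(sat) = 0.2 V — impossible in the active region.
So the transistor is saturated. With V_CE = 0.2 V, I_C = (V_CC − 0.2)/R_C = 11.8/1.2 = 9.83 mA.
Check: β·I_B = 172 mA > I_C = 9.83 mA, confirming saturation.

saturation; I_C ≈ 9.8 mA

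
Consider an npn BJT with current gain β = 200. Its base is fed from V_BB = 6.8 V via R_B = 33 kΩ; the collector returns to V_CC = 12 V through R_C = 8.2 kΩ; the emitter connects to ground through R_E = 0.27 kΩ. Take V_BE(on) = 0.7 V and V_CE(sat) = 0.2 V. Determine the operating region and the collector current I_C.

saturation; I_C ≈ 1.4 mA

Assume active: I_B = (6.8 − 0.7)/(33 + 201×0.27) = 0.0699 mA, I_C = β·I_B = 14 mA.
Then V_CE = 12 − 14×8.2 − 14×0.27 = -106 V < 0.2 V — the active assumption fails.
Re-solve with V_CE = 0.2 V. KCL at the emitter: V_E/R_E = (V_BB−0.7−V_E)/R_B + (V_CC−0.2−V_E)/R_C, giving V_E = 0.421 V.
I_C = (V_CC − 0.2 − V_E)/R_C = (11.8 − 0.421)/8.2 = 1.39 mA.
Check: I_B = (6.1 − 0.421)/33 = 0.172 mA, and β·I_B = 34.4 mA > I_C, confirming saturation.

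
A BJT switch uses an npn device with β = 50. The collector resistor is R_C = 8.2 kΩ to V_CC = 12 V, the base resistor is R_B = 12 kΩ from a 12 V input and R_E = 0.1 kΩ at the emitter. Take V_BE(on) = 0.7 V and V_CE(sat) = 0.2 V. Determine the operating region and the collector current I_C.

saturation; I_C ≈ 1.4 mA

Assume active: I_B = (12 − 0.7)/(12 + 51×0.1) = 0.661 mA, I_C = β·I_B = 33 mA.
Then V_CE = 12 − 33×8.2 − 33.7×0.1 = -262 V < 0.2 V — the active assumption fails.
Re-solve with V_CE = 0.2 V. KCL at the emitter: V_E/R_E = (V_BB−0.7−V_E)/R_B + (V_CC−0.2−V_E)/R_C, giving V_E = 0.233 V.
I_C = (V_CC − 0.2 − V_E)/R_C = (11.8 − 0.233)/8.2 = 1.41 mA.
Check: I_B = (11.3 − 0.233)/12 = 0.922 mA, and β·I_B = 46.1 mA > I_C, confirming saturation.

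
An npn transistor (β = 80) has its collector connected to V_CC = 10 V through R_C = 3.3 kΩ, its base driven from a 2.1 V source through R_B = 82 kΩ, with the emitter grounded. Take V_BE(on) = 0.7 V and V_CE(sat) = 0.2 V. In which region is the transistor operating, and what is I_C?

Assume active. Base-emitter loop: I_B = (V_BB − V_BE)/R_B = (2.1 − 0.7)/82 = 0.0171 mA.
I_C = β·I_B = 80×0.0171 = 1.37 mA.
V_CE = V_CC − I_C·R_C = 10 − 1.37×3.3 = 5.49 V > V_CE(sat), so the active-region assumption holds.

active; I_C ≈ 1.4 mA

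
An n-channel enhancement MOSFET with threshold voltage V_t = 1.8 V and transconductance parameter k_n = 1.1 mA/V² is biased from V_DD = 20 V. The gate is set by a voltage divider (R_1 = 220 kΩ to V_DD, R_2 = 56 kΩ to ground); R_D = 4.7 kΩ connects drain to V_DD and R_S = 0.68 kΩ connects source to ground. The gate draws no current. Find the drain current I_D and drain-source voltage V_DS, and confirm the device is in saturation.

V_G = V_DD·R_2/(R_1+R_2) = 20×56/276 = 4.06 V.
Assume saturation: I_D = (k_n/2)(V_GS − V_t)² with V_GS = V_G − I_D·R_S = 4.06 − 0.68·I_D.
Substituting gives 0.254·I_D² − 2.69·I_D + 2.8 = 0, with roots I_D = 1.17 or 9.4 mA.
The root I_D = 9.4 mA gives V_GS = -2.33 V ≤ V_t, so take I_D = 1.17 mA.
Then V_GS = 3.26 V and V_DS = V_DD − I_D(R_D+R_S) = 20 − 1.17×5.38 = 13.7 V.
Saturation requires V_DS ≥ V_GS − V_t = 1.46 V; 13.7 ≥ 1.46 ✓.

I_D ≈ 1.2 mA, V_DS ≈ 14 V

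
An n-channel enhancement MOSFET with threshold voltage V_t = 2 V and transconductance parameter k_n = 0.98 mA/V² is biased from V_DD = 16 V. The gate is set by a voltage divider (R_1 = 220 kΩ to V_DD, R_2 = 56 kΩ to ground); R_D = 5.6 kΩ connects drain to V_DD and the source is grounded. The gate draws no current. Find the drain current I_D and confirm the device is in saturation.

V_G = V_DD·R_2/(R_1+R_2) = 16×56/276 = 3.25 V. With the source grounded, V_GS = V_G = 3.25 V.
Assume saturation: I_D = (k_n/2)(V_GS − V_t)² = (0.98/2)×(3.25 − 2)² = 0.49×1.25² = 0.761 mA.
V_DS = V_DD − I_D·R_D = 16 − 0.761×5.6 = 11.7 V.
Saturation requires V_DS ≥ V_GS − V_t = 1.25 V; 11.7 ≥ 1.25 ✓.

I_D ≈ 0.76 mA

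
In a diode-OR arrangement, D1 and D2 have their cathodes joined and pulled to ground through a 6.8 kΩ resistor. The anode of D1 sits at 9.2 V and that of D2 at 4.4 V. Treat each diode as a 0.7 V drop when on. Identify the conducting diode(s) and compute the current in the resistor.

Only D1 conducts; I_R ≈ 1.2 mA

Assume both conduct. Then node N would need to be at both 9.2−0.7 = 8.5 V and 4.4−0.7 = 3.7 V, which is impossible.
Assume only D1 conducts: V_N = 9.2 − 0.7 = 8.5 V, so I_R = 8.5/6.8 = 1.25 mA.
Check D2: its anode-to-cathode voltage is 4.4 − 8.5 = -4.1 V < 0.7 V, so it is off. The assumption is consistent.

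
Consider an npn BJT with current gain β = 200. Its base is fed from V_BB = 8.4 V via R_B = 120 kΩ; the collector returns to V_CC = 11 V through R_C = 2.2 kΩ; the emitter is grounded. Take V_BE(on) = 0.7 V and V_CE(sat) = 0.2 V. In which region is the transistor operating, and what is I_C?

Assume active: I_B = (8.4 − 0.7)/120 = 0.0642 mA, giving I_C = β·I_B = 12.8 mA.
But then V_CE = 11 − 12.8×2.2 = -17.2 V < V_CE(sat) = 0.2 V — impossible in the active region.
So the transistor is saturated. With V_CE = 0.2 V, I_C = (V_CC − 0.2)/R_C = 10.8/2.2 = 4.91 mA.
Check: β·I_B = 12.8 mA > I_C = 4.91 mA, confirming saturation.

saturation; I_C ≈ 4.9 mA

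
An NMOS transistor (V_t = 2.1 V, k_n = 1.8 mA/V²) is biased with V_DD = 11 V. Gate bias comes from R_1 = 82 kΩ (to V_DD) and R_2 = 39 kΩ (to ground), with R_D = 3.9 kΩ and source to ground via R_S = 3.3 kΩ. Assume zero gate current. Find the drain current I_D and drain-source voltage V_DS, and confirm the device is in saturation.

I_D ≈ 0.27 mA, V_DS ≈ 9 V

V_G = V_DD·R_2/(R_1+R_2) = 11×39/121 = 3.55 V.
Assume saturation: I_D = (k_n/2)(V_GS − V_t)² with V_GS = V_G − I_D·R_S = 3.55 − 3.3·I_D.
Substituting gives 9.8·I_D² − 9.59·I_D + 1.88 = 0, with roots I_D = 0.272 or 0.707 mA.
The root I_D = 0.707 mA gives V_GS = 1.21 V ≤ V_t, so take I_D = 0.272 mA.
Then V_GS = 2.65 V and V_DS = V_DD − I_D(R_D+R_S) = 11 − 0.272×7.2 = 9.04 V.
Saturation requires V_DS ≥ V_GS − V_t = 0.549 V; 9.04 ≥ 0.549 ✓.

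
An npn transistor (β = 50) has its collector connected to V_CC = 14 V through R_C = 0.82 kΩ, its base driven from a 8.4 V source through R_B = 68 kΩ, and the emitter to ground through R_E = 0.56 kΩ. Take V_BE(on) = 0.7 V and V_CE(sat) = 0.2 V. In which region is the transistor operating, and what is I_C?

Assume active. Base-emitter loop: I_B = (V_BB − V_BE)/(R_B + (β+1)R_E) = (8.4 − 0.7)/(68 + 51×0.56) = 0.0797 mA.
I_C = β·I_B = 50×0.0797 = 3.99 mA.
V_CE = V_CC − I_C·R_C − I_E·R_E = 14 − 3.99×0.82 − 4.07×0.56 = 8.45 V > V_CE(sat), so the active-region assumption holds.

active; I_C ≈ 4 mA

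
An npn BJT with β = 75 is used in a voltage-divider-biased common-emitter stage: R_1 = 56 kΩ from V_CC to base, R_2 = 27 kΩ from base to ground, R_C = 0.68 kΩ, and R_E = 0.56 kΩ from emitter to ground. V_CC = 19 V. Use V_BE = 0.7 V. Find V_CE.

Thevenize the base divider: V_Th = V_CC·R_2/(R_1+R_2) = 19×27/83 = 6.18 V, R_Th = R_1‖R_2 = 18.2 kΩ.
Base-emitter loop: V_Th = I_B·R_Th + V_BE + (β+1)I_B·R_E, so I_B = (6.18 − 0.7) / (18.2 + 76×0.56) = 0.0902 mA.
I_C = β·I_B = 75×0.0902 = 6.76 mA, and I_E = (β+1)I_B = 6.85 mA.
V_CE = V_CC − I_C·R_C − I_E·R_E = 19 − 6.76×0.68 − 6.85×0.56 = 10.6 V.
V_CE = 10.6 V > 0.2 V confirms active-region operation.

V_CE ≈ 11 V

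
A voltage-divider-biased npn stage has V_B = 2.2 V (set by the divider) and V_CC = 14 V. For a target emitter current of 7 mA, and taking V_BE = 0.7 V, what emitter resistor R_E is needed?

R_E ≈ 0.21 kΩ

V_E = V_B − V_BE = 2.2 − 0.7 = 1.5 V.
R_E = V_E / I_E = 1.5 / 7 = 0.214 kΩ.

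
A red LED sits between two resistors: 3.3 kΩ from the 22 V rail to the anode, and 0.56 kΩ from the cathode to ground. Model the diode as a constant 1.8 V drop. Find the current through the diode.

The two resistors are in series with the diode, so KVL gives 22 = I·3.3 + 1.8 + I·0.56.
I = (22 − 1.8) / (3.3 + 0.56) kΩ = 20.2 / 3.86 = 5.23 mA.

I ≈ 5.2 mA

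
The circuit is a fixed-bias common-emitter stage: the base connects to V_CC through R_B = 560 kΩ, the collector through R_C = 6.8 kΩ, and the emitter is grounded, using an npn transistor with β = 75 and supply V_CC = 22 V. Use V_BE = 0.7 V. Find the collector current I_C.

Base loop: V_CC = I_B·R_B + V_BE, so I_B = (22 − 0.7)/560 kΩ = 0.038 mA.
In the active region I_C = β·I_B = 75 × 0.038 = 2.85 mA.
Collector loop: V_CE = V_CC − I_C·R_C = 22 − 2.85×6.8 = 2.6 V.
Since V_CE = 2.6 V > V_CE(sat) ≈ 0.2 V, the transistor is in the active region as assumed.

I_C ≈ 2.9 mA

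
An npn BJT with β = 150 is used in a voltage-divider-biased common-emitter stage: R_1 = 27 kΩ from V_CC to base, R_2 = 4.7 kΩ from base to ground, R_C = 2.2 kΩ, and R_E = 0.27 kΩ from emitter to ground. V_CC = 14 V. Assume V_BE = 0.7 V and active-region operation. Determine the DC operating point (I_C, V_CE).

I_C ≈ 4.6 mA, V_CE ≈ 2.6 V

Thevenize the base divider: V_Th = V_CC·R_2/(R_1+R_2) = 14×4.7/31.7 = 2.08 V, R_Th = R_1‖R_2 = 4 kΩ.
Base-emitter loop: V_Th = I_B·R_Th + V_BE + (β+1)I_B·R_E, so I_B = (2.08 − 0.7) / (4 + 151×0.27) = 0.0307 mA.
I_C = β·I_B = 150×0.0307 = 4.61 mA, and I_E = (β+1)I_B = 4.64 mA.
V_CE = V_CC − I_C·R_C − I_E·R_E = 14 − 4.61×2.2 − 4.64×0.27 = 2.61 V.
V_CE = 2.61 V > 0.2 V confirms active-region operation.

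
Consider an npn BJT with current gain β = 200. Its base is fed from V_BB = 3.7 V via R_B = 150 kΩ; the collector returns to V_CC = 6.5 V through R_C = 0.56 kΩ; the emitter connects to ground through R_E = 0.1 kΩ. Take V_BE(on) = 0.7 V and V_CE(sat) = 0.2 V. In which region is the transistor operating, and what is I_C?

active; I_C ≈ 3.5 mA

Assume active. Base-emitter loop: I_B = (V_BB − V_BE)/(R_B + (β+1)R_E) = (3.7 − 0.7)/(150 + 201×0.1) = 0.0176 mA.
I_C = β·I_B = 200×0.0176 = 3.53 mA.
V_CE = V_CC − I_C·R_C − I_E·R_E = 6.5 − 3.53×0.56 − 3.54×0.1 = 4.17 V > V_CE(sat), so the active-region assumption holds.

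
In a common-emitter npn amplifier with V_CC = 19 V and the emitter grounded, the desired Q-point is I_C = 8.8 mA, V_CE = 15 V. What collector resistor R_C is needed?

R_C ≈ 0.45 kΩ

Collector loop: V_CC = I_C·R_C + V_CE.
R_C = (V_CC − V_CE)/I_C = (19 − 15)/8.8 = 0.455 kΩ.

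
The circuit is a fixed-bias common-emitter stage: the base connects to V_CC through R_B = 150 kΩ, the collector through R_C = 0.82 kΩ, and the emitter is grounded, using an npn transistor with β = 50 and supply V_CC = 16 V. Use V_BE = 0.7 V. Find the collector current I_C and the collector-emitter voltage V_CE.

Base loop: V_CC = I_B·R_B + V_BE, so I_B = (16 − 0.7)/150 kΩ = 0.102 mA.
In the active region I_C = β·I_B = 50 × 0.102 = 5.1 mA.
Collector loop: V_CE = V_CC − I_C·R_C = 16 − 5.1×0.82 = 11.8 V.
Since V_CE = 11.8 V > V_CE(sat) ≈ 0.2 V, the transistor is in the active region as assumed.

I_C ≈ 5.1 mA, V_CE ≈ 12 V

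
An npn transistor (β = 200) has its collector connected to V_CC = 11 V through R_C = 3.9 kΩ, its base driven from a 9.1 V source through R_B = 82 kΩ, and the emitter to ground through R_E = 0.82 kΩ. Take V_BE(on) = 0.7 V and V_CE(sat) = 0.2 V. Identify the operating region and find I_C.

saturation; I_C ≈ 2.3 mA

Assume active: I_B = (9.1 − 0.7)/(82 + 201×0.82) = 0.034 mA, I_C = β·I_B = 6.81 mA.
Then V_CE = 11 − 6.81×3.9 − 6.84×0.82 = -21.2 V < 0.2 V — the active assumption fails.
Re-solve with V_CE = 0.2 V. KCL at the emitter: V_E/R_E = (V_BB−0.7−V_E)/R_B + (V_CC−0.2−V_E)/R_C, giving V_E = 1.93 V.
I_C = (V_CC − 0.2 − V_E)/R_C = (10.8 − 1.93)/3.9 = 2.27 mA.
Check: I_B = (8.4 − 1.93)/82 = 0.0789 mA, and β·I_B = 15.8 mA > I_C, confirming saturation.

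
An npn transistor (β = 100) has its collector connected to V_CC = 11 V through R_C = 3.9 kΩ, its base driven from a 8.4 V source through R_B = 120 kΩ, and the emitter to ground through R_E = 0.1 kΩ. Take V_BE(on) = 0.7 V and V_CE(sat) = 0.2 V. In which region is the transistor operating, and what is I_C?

Assume active: I_B = (8.4 − 0.7)/(120 + 101×0.1) = 0.0592 mA, I_C = β·I_B = 5.92 mA.
Then V_CE = 11 − 5.92×3.9 − 5.98×0.1 = -12.7 V < 0.2 V — the active assumption fails.
Re-solve with V_CE = 0.2 V. KCL at the emitter: V_E/R_E = (V_BB−0.7−V_E)/R_B + (V_CC−0.2−V_E)/R_C, giving V_E = 0.276 V.
I_C = (V_CC − 0.2 − V_E)/R_C = (10.8 − 0.276)/3.9 = 2.7 mA.
Check: I_B = (7.7 − 0.276)/120 = 0.0619 mA, and β·I_B = 6.19 mA > I_C, confirming saturation.

saturation; I_C ≈ 2.7 mA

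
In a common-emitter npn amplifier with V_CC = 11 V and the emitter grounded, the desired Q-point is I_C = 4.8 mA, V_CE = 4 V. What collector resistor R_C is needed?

Collector loop: V_CC = I_C·R_C + V_CE.
R_C = (V_CC − V_CE)/I_C = (11 − 4)/4.8 = 1.46 kΩ.

R_C ≈ 1.5 kΩ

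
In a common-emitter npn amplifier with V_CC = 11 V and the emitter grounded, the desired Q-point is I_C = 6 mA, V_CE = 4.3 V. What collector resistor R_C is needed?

Collector loop: V_CC = I_C·R_C + V_CE.
R_C = (V_CC − V_CE)/I_C = (11 − 4.3)/6 = 1.12 kΩ.

R_C ≈ 1.1 kΩ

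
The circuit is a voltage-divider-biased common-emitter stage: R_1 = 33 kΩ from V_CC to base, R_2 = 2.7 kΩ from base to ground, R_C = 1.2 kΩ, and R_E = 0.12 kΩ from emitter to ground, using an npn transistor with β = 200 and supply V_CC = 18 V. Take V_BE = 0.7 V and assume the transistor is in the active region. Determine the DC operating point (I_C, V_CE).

Thevenize the base divider: V_Th = V_CC·R_2/(R_1+R_2) = 18×2.7/35.7 = 1.36 V, R_Th = R_1‖R_2 = 2.5 kΩ.
Base-emitter loop: V_Th = I_B·R_Th + V_BE + (β+1)I_B·R_E, so I_B = (1.36 − 0.7) / (2.5 + 201×0.12) = 0.0248 mA.
I_C = β·I_B = 200×0.0248 = 4.97 mA, and I_E = (β+1)I_B = 4.99 mA.
V_CE = V_CC − I_C·R_C − I_E·R_E = 18 − 4.97×1.2 − 4.99×0.12 = 11.4 V.
V_CE = 11.4 V > 0.2 V confirms active-region operation.

I_C ≈ 5 mA, V_CE ≈ 11 V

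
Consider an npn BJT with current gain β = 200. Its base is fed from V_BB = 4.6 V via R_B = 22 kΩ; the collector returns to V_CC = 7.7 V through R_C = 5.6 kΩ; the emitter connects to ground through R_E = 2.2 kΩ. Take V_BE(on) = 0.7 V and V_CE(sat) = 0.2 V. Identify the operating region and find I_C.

saturation; I_C ≈ 0.94 mA

Assume active: I_B = (4.6 − 0.7)/(22 + 201×2.2) = 0.0084 mA, I_C = β·I_B = 1.68 mA.
Then V_CE = 7.7 − 1.68×5.6 − 1.69×2.2 = -5.42 V < 0.2 V — the active assumption fails.
Re-solve with V_CE = 0.2 V. KCL at the emitter: V_E/R_E = (V_BB−0.7−V_E)/R_B + (V_CC−0.2−V_E)/R_C, giving V_E = 2.23 V.
I_C = (V_CC − 0.2 − V_E)/R_C = (7.5 − 2.23)/5.6 = 0.94 mA.
Check: I_B = (3.9 − 2.23)/22 = 0.0757 mA, and β·I_B = 15.1 mA > I_C, confirming saturation.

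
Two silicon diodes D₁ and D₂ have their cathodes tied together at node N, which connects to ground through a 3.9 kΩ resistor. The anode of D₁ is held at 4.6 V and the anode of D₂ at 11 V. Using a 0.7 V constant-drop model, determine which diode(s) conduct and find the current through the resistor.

Assume both conduct. Then node N would need to be at both 4.6−0.7 = 3.9 V and 11−0.7 = 10.3 V, which is impossible.
Assume only D₂ conducts: V_N = 11 − 0.7 = 10.3 V, so I_R = 10.3/3.9 = 2.64 mA.
Check D₁: its anode-to-cathode voltage is 4.6 − 10.3 = -5.7 V < 0.7 V, so it is off. The assumption is consistent.

Only D₂ conducts; I_R ≈ 2.6 mA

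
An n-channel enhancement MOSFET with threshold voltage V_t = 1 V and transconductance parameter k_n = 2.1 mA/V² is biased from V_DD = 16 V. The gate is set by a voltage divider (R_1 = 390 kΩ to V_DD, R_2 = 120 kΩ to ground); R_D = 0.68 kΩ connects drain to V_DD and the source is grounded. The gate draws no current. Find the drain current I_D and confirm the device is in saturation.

I_D ≈ 8 mA

V_G = V_DD·R_2/(R_1+R_2) = 16×120/510 = 3.76 V. With the source grounded, V_GS = V_G = 3.76 V.
Assume saturation: I_D = (k_n/2)(V_GS − V_t)² = (2.1/2)×(3.76 − 1)² = 1.05×2.76² = 8.03 mA.
V_DS = V_DD − I_D·R_D = 16 − 8.03×0.68 = 10.5 V.
Saturation requires V_DS ≥ V_GS − V_t = 2.76 V; 10.5 ≥ 2.76 ✓.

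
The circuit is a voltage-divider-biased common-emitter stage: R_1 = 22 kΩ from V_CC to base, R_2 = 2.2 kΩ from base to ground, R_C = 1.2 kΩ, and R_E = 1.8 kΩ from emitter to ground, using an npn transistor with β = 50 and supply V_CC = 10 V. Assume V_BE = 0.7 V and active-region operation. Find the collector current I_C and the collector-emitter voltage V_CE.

Thevenize the base divider: V_Th = V_CC·R_2/(R_1+R_2) = 10×2.2/24.2 = 0.909 V, R_Th = R_1‖R_2 = 2 kΩ.
Base-emitter loop: V_Th = I_B·R_Th + V_BE + (β+1)I_B·R_E, so I_B = (0.909 − 0.7) / (2 + 51×1.8) = 0.00223 mA.
I_C = β·I_B = 50×0.00223 = 0.111 mA, and I_E = (β+1)I_B = 0.114 mA.
V_CE = V_CC − I_C·R_C − I_E·R_E = 10 − 0.111×1.2 − 0.114×1.8 = 9.66 V.
V_CE = 9.66 V > 0.2 V confirms active-region operation.

I_C ≈ 0.11 mA, V_CE ≈ 9.7 V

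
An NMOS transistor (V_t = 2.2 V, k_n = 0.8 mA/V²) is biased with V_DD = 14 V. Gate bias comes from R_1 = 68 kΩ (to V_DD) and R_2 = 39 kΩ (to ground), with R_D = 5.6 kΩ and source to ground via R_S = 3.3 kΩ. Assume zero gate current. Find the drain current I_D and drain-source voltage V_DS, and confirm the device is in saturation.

I_D ≈ 0.53 mA, V_DS ≈ 9.3 V

V_G = V_DD·R_2/(R_1+R_2) = 14×39/107 = 5.1 V.
Assume saturation: I_D = (k_n/2)(V_GS − V_t)² with V_GS = V_G − I_D·R_S = 5.1 − 3.3·I_D.
Substituting gives 4.36·I_D² − 8.66·I_D + 3.37 = 0, with roots I_D = 0.531 or 1.46 mA.
The root I_D = 1.46 mA gives V_GS = 0.291 V ≤ V_t, so take I_D = 0.531 mA.
Then V_GS = 3.35 V and V_DS = V_DD − I_D(R_D+R_S) = 14 − 0.531×8.9 = 9.28 V.
Saturation requires V_DS ≥ V_GS − V_t = 1.15 V; 9.28 ≥ 1.15 ✓.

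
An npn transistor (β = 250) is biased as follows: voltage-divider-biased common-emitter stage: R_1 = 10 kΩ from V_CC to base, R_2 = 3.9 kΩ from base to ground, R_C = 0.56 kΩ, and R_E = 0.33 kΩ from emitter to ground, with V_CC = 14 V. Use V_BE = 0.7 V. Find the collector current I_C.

Thevenize the base divider: V_Th = V_CC·R_2/(R_1+R_2) = 14×3.9/13.9 = 3.93 V, R_Th = R_1‖R_2 = 2.81 kΩ.
Base-emitter loop: V_Th = I_B·R_Th + V_BE + (β+1)I_B·R_E, so I_B = (3.93 − 0.7) / (2.81 + 251×0.33) = 0.0377 mA.
I_C = β·I_B = 250×0.0377 = 9.42 mA, and I_E = (β+1)I_B = 9.46 mA.
V_CE = V_CC − I_C·R_C − I_E·R_E = 14 − 9.42×0.56 − 9.46×0.33 = 5.6 V.
V_CE = 5.6 V > 0.2 V confirms active-region operation.

I_C ≈ 9.4 mA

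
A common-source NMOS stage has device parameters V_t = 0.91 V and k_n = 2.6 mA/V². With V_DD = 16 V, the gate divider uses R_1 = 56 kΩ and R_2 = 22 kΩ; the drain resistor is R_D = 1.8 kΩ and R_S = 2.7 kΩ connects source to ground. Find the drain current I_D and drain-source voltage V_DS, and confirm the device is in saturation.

V_G = V_DD·R_2/(R_1+R_2) = 16×22/78 = 4.51 V.
Assume saturation: I_D = (k_n/2)(V_GS − V_t)² with V_GS = V_G − I_D·R_S = 4.51 − 2.7·I_D.
Substituting gives 9.48·I_D² − 26.3·I_D + 16.9 = 0, with roots I_D = 1.01 or 1.77 mA.
The root I_D = 1.77 mA gives V_GS = -0.256 V ≤ V_t, so take I_D = 1.01 mA.
Then V_GS = 1.79 V and V_DS = V_DD − I_D(R_D+R_S) = 16 − 1.01×4.5 = 11.5 V.
Saturation requires V_DS ≥ V_GS − V_t = 0.881 V; 11.5 ≥ 0.881 ✓.

I_D ≈ 1 mA, V_DS ≈ 11 V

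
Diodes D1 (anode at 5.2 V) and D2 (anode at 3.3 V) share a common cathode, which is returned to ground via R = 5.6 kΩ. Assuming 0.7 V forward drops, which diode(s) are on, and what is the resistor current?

Assume both conduct. Then node N would need to be at both 5.2−0.7 = 4.5 V and 3.3−0.7 = 2.6 V, which is impossible.
Assume only D1 conducts: V_N = 5.2 − 0.7 = 4.5 V, so I_R = 4.5/5.6 = 0.804 mA.
Check D2: its anode-to-cathode voltage is 3.3 − 4.5 = -1.2 V < 0.7 V, so it is off. The assumption is consistent.

Only D1 conducts; I_R ≈ 0.8 mA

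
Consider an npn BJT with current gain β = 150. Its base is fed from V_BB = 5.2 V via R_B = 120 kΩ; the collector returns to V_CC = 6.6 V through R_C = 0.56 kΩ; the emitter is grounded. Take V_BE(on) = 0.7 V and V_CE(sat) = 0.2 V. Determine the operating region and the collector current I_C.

Assume active. Base-emitter loop: I_B = (V_BB − V_BE)/R_B = (5.2 − 0.7)/120 = 0.0375 mA.
I_C = β·I_B = 150×0.0375 = 5.62 mA.
V_CE = V_CC − I_C·R_C = 6.6 − 5.62×0.56 = 3.45 V > V_CE(sat), so the active-region assumption holds.

active; I_C ≈ 5.6 mA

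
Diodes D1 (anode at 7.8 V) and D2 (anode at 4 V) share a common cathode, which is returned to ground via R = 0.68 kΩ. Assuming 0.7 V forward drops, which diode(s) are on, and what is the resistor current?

Assume both conduct. Then node N would need to be at both 7.8−0.7 = 7.1 V and 4−0.7 = 3.3 V, which is impossible.
Assume only D1 conducts: V_N = 7.8 − 0.7 = 7.1 V, so I_R = 7.1/0.68 = 10.4 mA.
Check D2: its anode-to-cathode voltage is 4 − 7.1 = -3.1 V < 0.7 V, so it is off. The assumption is consistent.

Only D1 conducts; I_R ≈ 10 mA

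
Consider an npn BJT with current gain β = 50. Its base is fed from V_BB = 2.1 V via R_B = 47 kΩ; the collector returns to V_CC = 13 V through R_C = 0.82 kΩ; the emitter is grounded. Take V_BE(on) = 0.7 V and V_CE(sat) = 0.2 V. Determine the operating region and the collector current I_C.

active; I_C ≈ 1.5 mA

Assume active. Base-emitter loop: I_B = (V_BB − V_BE)/R_B = (2.1 − 0.7)/47 = 0.0298 mA.
I_C = β·I_B = 50×0.0298 = 1.49 mA.
V_CE = V_CC − I_C·R_C = 13 − 1.49×0.82 = 11.8 V > V_CE(sat), so the active-region assumption holds.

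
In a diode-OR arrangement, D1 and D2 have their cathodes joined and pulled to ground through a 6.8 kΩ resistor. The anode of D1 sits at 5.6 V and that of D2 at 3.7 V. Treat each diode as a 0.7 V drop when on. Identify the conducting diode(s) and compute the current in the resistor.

Only D1 conducts; I_R ≈ 0.72 mA

Assume both conduct. Then node N would need to be at both 5.6−0.7 = 4.9 V and 3.7−0.7 = 3 V, which is impossible.
Assume only D1 conducts: V_N = 5.6 − 0.7 = 4.9 V, so I_R = 4.9/6.8 = 0.721 mA.
Check D2: its anode-to-cathode voltage is 3.7 − 4.9 = -1.2 V < 0.7 V, so it is off. The assumption is consistent.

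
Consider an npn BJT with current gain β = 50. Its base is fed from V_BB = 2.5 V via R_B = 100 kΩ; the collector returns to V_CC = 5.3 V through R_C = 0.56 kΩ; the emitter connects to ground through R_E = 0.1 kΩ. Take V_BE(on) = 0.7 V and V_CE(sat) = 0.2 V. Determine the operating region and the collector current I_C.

Assume active. Base-emitter loop: I_B = (V_BB − V_BE)/(R_B + (β+1)R_E) = (2.5 − 0.7)/(100 + 51×0.1) = 0.0171 mA.
I_C = β·I_B = 50×0.0171 = 0.856 mA.
V_CE = V_CC − I_C·R_C − I_E·R_E = 5.3 − 0.856×0.56 − 0.873×0.1 = 4.73 V > V_CE(sat), so the active-region assumption holds.

active; I_C ≈ 0.86 mA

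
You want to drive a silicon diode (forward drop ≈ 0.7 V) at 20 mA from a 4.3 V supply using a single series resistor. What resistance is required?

R ≈ 0.18 kΩ

The resistor drops V_S − V_D = 4.3 − 0.7 = 3.6 V at 20 mA.
R = 3.6 V / 20 mA = 0.18 kΩ.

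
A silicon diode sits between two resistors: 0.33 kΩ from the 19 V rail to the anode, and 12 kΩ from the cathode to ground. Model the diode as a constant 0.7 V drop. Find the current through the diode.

The two resistors are in series with the diode, so KVL gives 19 = I·0.33 + 0.7 + I·12.
I = (19 − 0.7) / (0.33 + 12) kΩ = 18.3 / 12.3 = 1.48 mA.

I ≈ 1.5 mA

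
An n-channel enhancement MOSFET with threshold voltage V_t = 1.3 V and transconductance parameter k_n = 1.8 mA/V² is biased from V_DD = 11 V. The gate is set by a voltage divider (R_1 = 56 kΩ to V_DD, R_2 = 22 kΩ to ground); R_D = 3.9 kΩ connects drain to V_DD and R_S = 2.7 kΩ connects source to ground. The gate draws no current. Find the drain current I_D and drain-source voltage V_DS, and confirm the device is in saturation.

I_D ≈ 0.42 mA, V_DS ≈ 8.3 V

V_G = V_DD·R_2/(R_1+R_2) = 11×22/78 = 3.1 V.
Assume saturation: I_D = (k_n/2)(V_GS − V_t)² with V_GS = V_G − I_D·R_S = 3.1 − 2.7·I_D.
Substituting gives 6.56·I_D² − 9.76·I_D + 2.92 = 0, with roots I_D = 0.416 or 1.07 mA.
The root I_D = 1.07 mA gives V_GS = 0.209 V ≤ V_t, so take I_D = 0.416 mA.
Then V_GS = 1.98 V and V_DS = V_DD − I_D(R_D+R_S) = 11 − 0.416×6.6 = 8.26 V.
Saturation requires V_DS ≥ V_GS − V_t = 0.68 V; 8.26 ≥ 0.68 ✓.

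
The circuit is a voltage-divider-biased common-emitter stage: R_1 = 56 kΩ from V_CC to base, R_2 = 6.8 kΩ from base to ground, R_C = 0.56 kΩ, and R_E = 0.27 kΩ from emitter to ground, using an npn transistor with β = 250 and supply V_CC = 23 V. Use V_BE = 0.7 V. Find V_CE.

Thevenize the base divider: V_Th = V_CC·R_2/(R_1+R_2) = 23×6.8/62.8 = 2.49 V, R_Th = R_1‖R_2 = 6.06 kΩ.
Base-emitter loop: V_Th = I_B·R_Th + V_BE + (β+1)I_B·R_E, so I_B = (2.49 − 0.7) / (6.06 + 251×0.27) = 0.0242 mA.
I_C = β·I_B = 250×0.0242 = 6.06 mA, and I_E = (β+1)I_B = 6.09 mA.
V_CE = V_CC − I_C·R_C − I_E·R_E = 23 − 6.06×0.56 − 6.09×0.27 = 18 V.
V_CE = 18 V > 0.2 V confirms active-region operation.

V_CE ≈ 18 V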